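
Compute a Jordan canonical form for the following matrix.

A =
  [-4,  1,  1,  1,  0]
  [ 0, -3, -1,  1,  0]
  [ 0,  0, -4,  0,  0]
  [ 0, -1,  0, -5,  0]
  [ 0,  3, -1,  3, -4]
J_3(-4) ⊕ J_1(-4) ⊕ J_1(-4)

The characteristic polynomial is
  det(x·I − A) = x^5 + 20*x^4 + 160*x^3 + 640*x^2 + 1280*x + 1024 = (x + 4)^5

Eigenvalues and multiplicities (the geometric multiplicity of λ is n − rank(A − λI), which equals the number of Jordan blocks for λ):
  λ = -4: algebraic multiplicity = 5, geometric multiplicity = 3

Determining the block sizes for each eigenvalue:
  λ = -4: with am = 5 and gm = 3, the partition is not yet determined (e.g. several partitions of 5 into 3 parts exist). Let N = A − (-4)·I. Computing rank(N^1) = 2, rank(N^2) = 1, rank(N^3) = 0; the number of blocks of size ≥ j is rank(N^{j−1}) − rank(N^j), giving [3, 1, 1]. So we have 1 block(s) of size 3, 2 block(s) of size 1 → block sizes [3, 1, 1]

Assembling the blocks gives a Jordan form
J =
  [-4,  1,  0,  0,  0]
  [ 0, -4,  1,  0,  0]
  [ 0,  0, -4,  0,  0]
  [ 0,  0,  0, -4,  0]
  [ 0,  0,  0,  0, -4]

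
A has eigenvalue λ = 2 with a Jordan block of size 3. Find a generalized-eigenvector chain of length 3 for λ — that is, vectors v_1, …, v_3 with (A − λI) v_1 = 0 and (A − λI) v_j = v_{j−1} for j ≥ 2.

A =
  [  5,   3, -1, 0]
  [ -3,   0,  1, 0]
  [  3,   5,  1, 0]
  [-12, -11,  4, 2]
A Jordan chain for λ = 2 of length 3:
v_1 = (-3, 0, -9, 9)ᵀ
v_2 = (3, -3, 3, -12)ᵀ
v_3 = (1, 0, 0, 0)ᵀ

Let N = A − (2)·I. We want v_3 with N^3 v_3 = 0 but N^2 v_3 ≠ 0; then v_{j-1} := N · v_j for j = 3, …, 2.

Pick v_3 = (1, 0, 0, 0)ᵀ.
Then v_2 = N · v_3 = (3, -3, 3, -12)ᵀ.
Then v_1 = N · v_2 = (-3, 0, -9, 9)ᵀ.

Sanity check: (A − (2)·I) v_1 = (0, 0, 0, 0)ᵀ = 0. ✓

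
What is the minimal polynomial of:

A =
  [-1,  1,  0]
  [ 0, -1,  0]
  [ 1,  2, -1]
x^3 + 3*x^2 + 3*x + 1

The characteristic polynomial is χ_A(x) = (x + 1)^3, so the eigenvalues are known. The minimal polynomial is
  m_A(x) = Π_λ (x − λ)^{k_λ}
where k_λ is the size of the *largest* Jordan block for λ (equivalently, the smallest k with (A − λI)^k v = 0 for every generalised eigenvector v of λ).

  λ = -1: largest Jordan block has size 3, contributing (x + 1)^3

So m_A(x) = (x + 1)^3 = x^3 + 3*x^2 + 3*x + 1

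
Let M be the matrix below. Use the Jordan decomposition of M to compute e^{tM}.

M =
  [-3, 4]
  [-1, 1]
e^{tM} =
  [-2*t*exp(-t) + exp(-t), 4*t*exp(-t)]
  [-t*exp(-t), 2*t*exp(-t) + exp(-t)]

Strategy: write M = P · J · P⁻¹ where J is a Jordan canonical form, so e^{tM} = P · e^{tJ} · P⁻¹, and e^{tJ} can be computed block-by-block.

M has Jordan form
J =
  [-1,  1]
  [ 0, -1]
(up to reordering of blocks).

Per-block formulas:
  For a 2×2 Jordan block J_2(-1): exp(t · J_2(-1)) = e^(-1t)·(I + t·N), where N is the 2×2 nilpotent shift.

After assembling e^{tJ} and conjugating by P, we get:

e^{tM} =
  [-2*t*exp(-t) + exp(-t), 4*t*exp(-t)]
  [-t*exp(-t), 2*t*exp(-t) + exp(-t)]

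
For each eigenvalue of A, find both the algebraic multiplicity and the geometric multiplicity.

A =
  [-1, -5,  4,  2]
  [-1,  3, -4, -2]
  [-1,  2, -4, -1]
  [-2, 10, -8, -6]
λ = -2: alg = 4, geom = 2

Step 1 — factor the characteristic polynomial to read off the algebraic multiplicities:
  χ_A(x) = (x + 2)^4

Step 2 — compute geometric multiplicities via the rank-nullity identity g(λ) = n − rank(A − λI):
  rank(A − (-2)·I) = 2, so dim ker(A − (-2)·I) = n − 2 = 2

Summary:
  λ = -2: algebraic multiplicity = 4, geometric multiplicity = 2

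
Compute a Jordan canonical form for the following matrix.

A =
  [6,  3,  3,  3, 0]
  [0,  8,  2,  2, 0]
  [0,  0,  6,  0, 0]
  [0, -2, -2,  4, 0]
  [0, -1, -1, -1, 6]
J_2(6) ⊕ J_1(6) ⊕ J_1(6) ⊕ J_1(6)

The characteristic polynomial is
  det(x·I − A) = x^5 - 30*x^4 + 360*x^3 - 2160*x^2 + 6480*x - 7776 = (x - 6)^5

Eigenvalues and multiplicities (the geometric multiplicity of λ is n − rank(A − λI), which equals the number of Jordan blocks for λ):
  λ = 6: algebraic multiplicity = 5, geometric multiplicity = 4

Determining the block sizes for each eigenvalue:
  λ = 6: 4 blocks summing to 5 forces exactly one block of size 2 and the rest size 1 → block sizes [2, 1, 1, 1]

Assembling the blocks gives a Jordan form
J =
  [6, 1, 0, 0, 0]
  [0, 6, 0, 0, 0]
  [0, 0, 6, 0, 0]
  [0, 0, 0, 6, 0]
  [0, 0, 0, 0, 6]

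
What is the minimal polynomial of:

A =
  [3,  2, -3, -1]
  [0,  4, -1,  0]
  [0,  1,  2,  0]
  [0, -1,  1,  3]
x^2 - 6*x + 9

The characteristic polynomial is χ_A(x) = (x - 3)^4, so the eigenvalues are known. The minimal polynomial is
  m_A(x) = Π_λ (x − λ)^{k_λ}
where k_λ is the size of the *largest* Jordan block for λ (equivalently, the smallest k with (A − λI)^k v = 0 for every generalised eigenvector v of λ).

  λ = 3: largest Jordan block has size 2, contributing (x − 3)^2

So m_A(x) = (x - 3)^2 = x^2 - 6*x + 9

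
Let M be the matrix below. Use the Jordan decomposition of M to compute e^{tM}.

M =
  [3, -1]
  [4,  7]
e^{tM} =
  [-2*t*exp(5*t) + exp(5*t), -t*exp(5*t)]
  [4*t*exp(5*t), 2*t*exp(5*t) + exp(5*t)]

Strategy: write M = P · J · P⁻¹ where J is a Jordan canonical form, so e^{tM} = P · e^{tJ} · P⁻¹, and e^{tJ} can be computed block-by-block.

M has Jordan form
J =
  [5, 1]
  [0, 5]
(up to reordering of blocks).

Per-block formulas:
  For a 2×2 Jordan block J_2(5): exp(t · J_2(5)) = e^(5t)·(I + t·N), where N is the 2×2 nilpotent shift.

After assembling e^{tJ} and conjugating by P, we get:

e^{tM} =
  [-2*t*exp(5*t) + exp(5*t), -t*exp(5*t)]
  [4*t*exp(5*t), 2*t*exp(5*t) + exp(5*t)]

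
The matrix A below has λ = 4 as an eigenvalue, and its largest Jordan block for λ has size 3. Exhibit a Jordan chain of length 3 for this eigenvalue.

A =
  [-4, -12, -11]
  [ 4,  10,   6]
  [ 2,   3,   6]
A Jordan chain for λ = 4 of length 3:
v_1 = (-6, 4, 0)ᵀ
v_2 = (-8, 4, 2)ᵀ
v_3 = (1, 0, 0)ᵀ

Let N = A − (4)·I. We want v_3 with N^3 v_3 = 0 but N^2 v_3 ≠ 0; then v_{j-1} := N · v_j for j = 3, …, 2.

Pick v_3 = (1, 0, 0)ᵀ.
Then v_2 = N · v_3 = (-8, 4, 2)ᵀ.
Then v_1 = N · v_2 = (-6, 4, 0)ᵀ.

Sanity check: (A − (4)·I) v_1 = (0, 0, 0)ᵀ = 0. ✓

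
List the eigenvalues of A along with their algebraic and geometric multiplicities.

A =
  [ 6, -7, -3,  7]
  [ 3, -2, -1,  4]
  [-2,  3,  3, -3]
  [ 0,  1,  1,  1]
λ = 2: alg = 4, geom = 2

Step 1 — factor the characteristic polynomial to read off the algebraic multiplicities:
  χ_A(x) = (x - 2)^4

Step 2 — compute geometric multiplicities via the rank-nullity identity g(λ) = n − rank(A − λI):
  rank(A − (2)·I) = 2, so dim ker(A − (2)·I) = n − 2 = 2

Summary:
  λ = 2: algebraic multiplicity = 4, geometric multiplicity = 2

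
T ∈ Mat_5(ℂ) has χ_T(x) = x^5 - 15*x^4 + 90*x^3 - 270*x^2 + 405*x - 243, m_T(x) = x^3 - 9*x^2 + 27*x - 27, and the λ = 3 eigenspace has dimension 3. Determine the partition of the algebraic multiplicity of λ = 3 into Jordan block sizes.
Block sizes for λ = 3: [3, 1, 1]

Step 1 — from the characteristic polynomial, algebraic multiplicity of λ = 3 is 5. From dim ker(T − (3)·I) = 3, there are exactly 3 Jordan blocks for λ = 3.
Step 2 — from the minimal polynomial, the factor (x − 3)^3 tells us the largest block for λ = 3 has size 3.
Step 3 — with total size 5, 3 blocks, and largest block 3, the block sizes (in nonincreasing order) are [3, 1, 1].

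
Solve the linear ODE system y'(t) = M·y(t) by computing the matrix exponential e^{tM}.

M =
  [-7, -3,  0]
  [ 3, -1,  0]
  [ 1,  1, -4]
e^{tM} =
  [-3*t*exp(-4*t) + exp(-4*t), -3*t*exp(-4*t), 0]
  [3*t*exp(-4*t), 3*t*exp(-4*t) + exp(-4*t), 0]
  [t*exp(-4*t), t*exp(-4*t), exp(-4*t)]

Strategy: write M = P · J · P⁻¹ where J is a Jordan canonical form, so e^{tM} = P · e^{tJ} · P⁻¹, and e^{tJ} can be computed block-by-block.

M has Jordan form
J =
  [-4,  1,  0]
  [ 0, -4,  0]
  [ 0,  0, -4]
(up to reordering of blocks).

Per-block formulas:
  For a 1×1 block at λ = -4: exp(t · [-4]) = [e^(-4t)].
  For a 2×2 Jordan block J_2(-4): exp(t · J_2(-4)) = e^(-4t)·(I + t·N), where N is the 2×2 nilpotent shift.

After assembling e^{tJ} and conjugating by P, we get:

e^{tM} =
  [-3*t*exp(-4*t) + exp(-4*t), -3*t*exp(-4*t), 0]
  [3*t*exp(-4*t), 3*t*exp(-4*t) + exp(-4*t), 0]
  [t*exp(-4*t), t*exp(-4*t), exp(-4*t)]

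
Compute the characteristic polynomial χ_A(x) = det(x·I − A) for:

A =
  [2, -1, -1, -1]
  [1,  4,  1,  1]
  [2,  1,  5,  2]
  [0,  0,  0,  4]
x^4 - 15*x^3 + 84*x^2 - 208*x + 192

Expanding det(x·I − A) (e.g. by cofactor expansion or by noting that A is similar to its Jordan form J, which has the same characteristic polynomial as A) gives
  χ_A(x) = x^4 - 15*x^3 + 84*x^2 - 208*x + 192
which factors as (x - 4)^3*(x - 3). The eigenvalues (with algebraic multiplicities) are λ = 3 with multiplicity 1, λ = 4 with multiplicity 3.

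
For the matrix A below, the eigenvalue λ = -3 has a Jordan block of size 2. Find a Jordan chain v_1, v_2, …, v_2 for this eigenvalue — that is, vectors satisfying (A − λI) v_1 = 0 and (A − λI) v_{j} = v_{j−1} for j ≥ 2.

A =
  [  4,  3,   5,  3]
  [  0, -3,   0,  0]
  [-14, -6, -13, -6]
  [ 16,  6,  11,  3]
A Jordan chain for λ = -3 of length 2:
v_1 = (-2, 0, 4, -2)ᵀ
v_2 = (1, -3, 0, 0)ᵀ

Let N = A − (-3)·I. We want v_2 with N^2 v_2 = 0 but N^1 v_2 ≠ 0; then v_{j-1} := N · v_j for j = 2, …, 2.

Pick v_2 = (1, -3, 0, 0)ᵀ.
Then v_1 = N · v_2 = (-2, 0, 4, -2)ᵀ.

Sanity check: (A − (-3)·I) v_1 = (0, 0, 0, 0)ᵀ = 0. ✓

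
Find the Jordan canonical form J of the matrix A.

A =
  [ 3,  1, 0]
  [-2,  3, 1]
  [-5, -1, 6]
J_3(4)

The characteristic polynomial is
  det(x·I − A) = x^3 - 12*x^2 + 48*x - 64 = (x - 4)^3

Eigenvalues and multiplicities (the geometric multiplicity of λ is n − rank(A − λI), which equals the number of Jordan blocks for λ):
  λ = 4: algebraic multiplicity = 3, geometric multiplicity = 1

Determining the block sizes for each eigenvalue:
  λ = 4: one block (gm = 1), so the single block has size am = 3 → block sizes [3]

Assembling the blocks gives a Jordan form
J =
  [4, 1, 0]
  [0, 4, 1]
  [0, 0, 4]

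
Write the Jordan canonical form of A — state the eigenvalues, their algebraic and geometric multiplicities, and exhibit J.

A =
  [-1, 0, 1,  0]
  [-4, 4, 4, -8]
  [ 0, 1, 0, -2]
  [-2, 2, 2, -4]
J_1(-1) ⊕ J_2(0) ⊕ J_1(0)

The characteristic polynomial is
  det(x·I − A) = x^4 + x^3 = x^3*(x + 1)

Eigenvalues and multiplicities (the geometric multiplicity of λ is n − rank(A − λI), which equals the number of Jordan blocks for λ):
  λ = -1: algebraic multiplicity = 1, geometric multiplicity = 1
  λ = 0: algebraic multiplicity = 3, geometric multiplicity = 2

Determining the block sizes for each eigenvalue:
  λ = -1: one block (gm = 1), so the single block has size am = 1 → block sizes [1]
  λ = 0: 2 blocks summing to 3 forces exactly one block of size 2 and the rest size 1 → block sizes [2, 1]

Assembling the blocks gives a Jordan form
J =
  [-1, 0, 0, 0]
  [ 0, 0, 1, 0]
  [ 0, 0, 0, 0]
  [ 0, 0, 0, 0]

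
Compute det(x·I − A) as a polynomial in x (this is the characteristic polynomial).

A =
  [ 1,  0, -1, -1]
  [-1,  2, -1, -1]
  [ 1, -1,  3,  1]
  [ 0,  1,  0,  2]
x^4 - 8*x^3 + 24*x^2 - 32*x + 16

Expanding det(x·I − A) (e.g. by cofactor expansion or by noting that A is similar to its Jordan form J, which has the same characteristic polynomial as A) gives
  χ_A(x) = x^4 - 8*x^3 + 24*x^2 - 32*x + 16
which factors as (x - 2)^4. The eigenvalues (with algebraic multiplicities) are λ = 2 with multiplicity 4.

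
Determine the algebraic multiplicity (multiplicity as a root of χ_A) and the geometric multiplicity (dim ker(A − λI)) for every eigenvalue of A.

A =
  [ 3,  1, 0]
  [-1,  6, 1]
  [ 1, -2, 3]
λ = 4: alg = 3, geom = 1

Step 1 — factor the characteristic polynomial to read off the algebraic multiplicities:
  χ_A(x) = (x - 4)^3

Step 2 — compute geometric multiplicities via the rank-nullity identity g(λ) = n − rank(A − λI):
  rank(A − (4)·I) = 2, so dim ker(A − (4)·I) = n − 2 = 1

Summary:
  λ = 4: algebraic multiplicity = 3, geometric multiplicity = 1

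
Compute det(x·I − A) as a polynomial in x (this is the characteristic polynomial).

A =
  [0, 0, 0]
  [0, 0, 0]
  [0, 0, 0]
x^3

Expanding det(x·I − A) (e.g. by cofactor expansion or by noting that A is similar to its Jordan form J, which has the same characteristic polynomial as A) gives
  χ_A(x) = x^3
which factors as x^3. The eigenvalues (with algebraic multiplicities) are λ = 0 with multiplicity 3.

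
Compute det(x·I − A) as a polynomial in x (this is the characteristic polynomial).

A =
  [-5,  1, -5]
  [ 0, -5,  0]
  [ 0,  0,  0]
x^3 + 10*x^2 + 25*x

Expanding det(x·I − A) (e.g. by cofactor expansion or by noting that A is similar to its Jordan form J, which has the same characteristic polynomial as A) gives
  χ_A(x) = x^3 + 10*x^2 + 25*x
which factors as x*(x + 5)^2. The eigenvalues (with algebraic multiplicities) are λ = -5 with multiplicity 2, λ = 0 with multiplicity 1.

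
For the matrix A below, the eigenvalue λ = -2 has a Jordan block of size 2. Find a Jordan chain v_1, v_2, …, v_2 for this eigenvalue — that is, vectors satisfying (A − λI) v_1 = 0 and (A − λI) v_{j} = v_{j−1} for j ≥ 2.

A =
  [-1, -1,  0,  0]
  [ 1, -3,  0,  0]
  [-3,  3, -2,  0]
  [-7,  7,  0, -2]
A Jordan chain for λ = -2 of length 2:
v_1 = (1, 1, -3, -7)ᵀ
v_2 = (1, 0, 0, 0)ᵀ

Let N = A − (-2)·I. We want v_2 with N^2 v_2 = 0 but N^1 v_2 ≠ 0; then v_{j-1} := N · v_j for j = 2, …, 2.

Pick v_2 = (1, 0, 0, 0)ᵀ.
Then v_1 = N · v_2 = (1, 1, -3, -7)ᵀ.

Sanity check: (A − (-2)·I) v_1 = (0, 0, 0, 0)ᵀ = 0. ✓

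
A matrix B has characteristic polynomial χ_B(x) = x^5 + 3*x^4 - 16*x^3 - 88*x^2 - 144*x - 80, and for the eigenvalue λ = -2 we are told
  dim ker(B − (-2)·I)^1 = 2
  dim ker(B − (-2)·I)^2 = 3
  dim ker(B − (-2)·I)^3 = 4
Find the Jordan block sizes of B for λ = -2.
Block sizes for λ = -2: [3, 1]

From the dimensions of kernels of powers, the number of Jordan blocks of size at least j is d_j − d_{j−1} where d_j = dim ker(N^j) (with d_0 = 0). Computing the differences gives [2, 1, 1].
The number of blocks of size exactly k is (#blocks of size ≥ k) − (#blocks of size ≥ k + 1), so the partition is: 1 block(s) of size 1, 1 block(s) of size 3.
In nonincreasing order the block sizes are [3, 1].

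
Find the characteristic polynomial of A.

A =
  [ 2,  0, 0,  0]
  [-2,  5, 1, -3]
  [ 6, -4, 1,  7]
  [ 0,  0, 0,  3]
x^4 - 11*x^3 + 45*x^2 - 81*x + 54

Expanding det(x·I − A) (e.g. by cofactor expansion or by noting that A is similar to its Jordan form J, which has the same characteristic polynomial as A) gives
  χ_A(x) = x^4 - 11*x^3 + 45*x^2 - 81*x + 54
which factors as (x - 3)^3*(x - 2). The eigenvalues (with algebraic multiplicities) are λ = 2 with multiplicity 1, λ = 3 with multiplicity 3.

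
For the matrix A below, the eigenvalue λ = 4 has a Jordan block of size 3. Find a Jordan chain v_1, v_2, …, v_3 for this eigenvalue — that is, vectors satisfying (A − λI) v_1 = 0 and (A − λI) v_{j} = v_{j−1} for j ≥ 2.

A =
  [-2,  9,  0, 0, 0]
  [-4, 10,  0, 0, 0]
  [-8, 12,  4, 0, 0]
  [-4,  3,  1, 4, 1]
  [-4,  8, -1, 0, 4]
A Jordan chain for λ = 4 of length 3:
v_1 = (0, 0, 0, 2, 0)ᵀ
v_2 = (9, 6, 12, 3, 8)ᵀ
v_3 = (0, 1, 0, 0, 0)ᵀ

Let N = A − (4)·I. We want v_3 with N^3 v_3 = 0 but N^2 v_3 ≠ 0; then v_{j-1} := N · v_j for j = 3, …, 2.

Pick v_3 = (0, 1, 0, 0, 0)ᵀ.
Then v_2 = N · v_3 = (9, 6, 12, 3, 8)ᵀ.
Then v_1 = N · v_2 = (0, 0, 0, 2, 0)ᵀ.

Sanity check: (A − (4)·I) v_1 = (0, 0, 0, 0, 0)ᵀ = 0. ✓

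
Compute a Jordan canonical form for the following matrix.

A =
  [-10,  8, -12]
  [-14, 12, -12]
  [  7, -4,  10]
J_2(4) ⊕ J_1(4)

The characteristic polynomial is
  det(x·I − A) = x^3 - 12*x^2 + 48*x - 64 = (x - 4)^3

Eigenvalues and multiplicities (the geometric multiplicity of λ is n − rank(A − λI), which equals the number of Jordan blocks for λ):
  λ = 4: algebraic multiplicity = 3, geometric multiplicity = 2

Determining the block sizes for each eigenvalue:
  λ = 4: 2 blocks summing to 3 forces exactly one block of size 2 and the rest size 1 → block sizes [2, 1]

Assembling the blocks gives a Jordan form
J =
  [4, 1, 0]
  [0, 4, 0]
  [0, 0, 4]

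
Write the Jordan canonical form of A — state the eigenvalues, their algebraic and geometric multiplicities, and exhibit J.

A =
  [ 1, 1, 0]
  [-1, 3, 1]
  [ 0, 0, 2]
J_3(2)

The characteristic polynomial is
  det(x·I − A) = x^3 - 6*x^2 + 12*x - 8 = (x - 2)^3

Eigenvalues and multiplicities (the geometric multiplicity of λ is n − rank(A − λI), which equals the number of Jordan blocks for λ):
  λ = 2: algebraic multiplicity = 3, geometric multiplicity = 1

Determining the block sizes for each eigenvalue:
  λ = 2: one block (gm = 1), so the single block has size am = 3 → block sizes [3]

Assembling the blocks gives a Jordan form
J =
  [2, 1, 0]
  [0, 2, 1]
  [0, 0, 2]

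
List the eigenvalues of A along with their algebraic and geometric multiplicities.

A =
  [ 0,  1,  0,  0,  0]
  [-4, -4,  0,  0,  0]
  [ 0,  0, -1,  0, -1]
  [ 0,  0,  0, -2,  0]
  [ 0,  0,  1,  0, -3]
λ = -2: alg = 5, geom = 3

Step 1 — factor the characteristic polynomial to read off the algebraic multiplicities:
  χ_A(x) = (x + 2)^5

Step 2 — compute geometric multiplicities via the rank-nullity identity g(λ) = n − rank(A − λI):
  rank(A − (-2)·I) = 2, so dim ker(A − (-2)·I) = n − 2 = 3

Summary:
  λ = -2: algebraic multiplicity = 5, geometric multiplicity = 3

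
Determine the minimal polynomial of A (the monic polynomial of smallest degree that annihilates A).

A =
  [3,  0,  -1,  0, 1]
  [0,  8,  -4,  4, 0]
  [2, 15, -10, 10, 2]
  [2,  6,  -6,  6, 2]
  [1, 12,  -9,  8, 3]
x^3 - 6*x^2 + 12*x - 8

The characteristic polynomial is χ_A(x) = (x - 2)^5, so the eigenvalues are known. The minimal polynomial is
  m_A(x) = Π_λ (x − λ)^{k_λ}
where k_λ is the size of the *largest* Jordan block for λ (equivalently, the smallest k with (A − λI)^k v = 0 for every generalised eigenvector v of λ).

  λ = 2: largest Jordan block has size 3, contributing (x − 2)^3

So m_A(x) = (x - 2)^3 = x^3 - 6*x^2 + 12*x - 8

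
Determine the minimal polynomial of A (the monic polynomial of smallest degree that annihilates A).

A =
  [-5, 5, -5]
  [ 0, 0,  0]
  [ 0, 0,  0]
x^2 + 5*x

The characteristic polynomial is χ_A(x) = x^2*(x + 5), so the eigenvalues are known. The minimal polynomial is
  m_A(x) = Π_λ (x − λ)^{k_λ}
where k_λ is the size of the *largest* Jordan block for λ (equivalently, the smallest k with (A − λI)^k v = 0 for every generalised eigenvector v of λ).

  λ = -5: largest Jordan block has size 1, contributing (x + 5)
  λ = 0: largest Jordan block has size 1, contributing (x − 0)

So m_A(x) = x*(x + 5) = x^2 + 5*x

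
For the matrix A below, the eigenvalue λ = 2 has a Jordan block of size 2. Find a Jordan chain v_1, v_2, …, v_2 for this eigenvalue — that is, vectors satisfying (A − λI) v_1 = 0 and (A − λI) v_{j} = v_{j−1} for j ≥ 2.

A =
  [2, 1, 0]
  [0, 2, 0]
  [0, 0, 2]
A Jordan chain for λ = 2 of length 2:
v_1 = (1, 0, 0)ᵀ
v_2 = (0, 1, 0)ᵀ

Let N = A − (2)·I. We want v_2 with N^2 v_2 = 0 but N^1 v_2 ≠ 0; then v_{j-1} := N · v_j for j = 2, …, 2.

Pick v_2 = (0, 1, 0)ᵀ.
Then v_1 = N · v_2 = (1, 0, 0)ᵀ.

Sanity check: (A − (2)·I) v_1 = (0, 0, 0)ᵀ = 0. ✓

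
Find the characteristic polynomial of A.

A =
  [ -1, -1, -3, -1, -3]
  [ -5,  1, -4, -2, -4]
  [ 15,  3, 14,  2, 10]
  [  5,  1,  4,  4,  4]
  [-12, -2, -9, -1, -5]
x^5 - 13*x^4 + 66*x^3 - 164*x^2 + 200*x - 96

Expanding det(x·I − A) (e.g. by cofactor expansion or by noting that A is similar to its Jordan form J, which has the same characteristic polynomial as A) gives
  χ_A(x) = x^5 - 13*x^4 + 66*x^3 - 164*x^2 + 200*x - 96
which factors as (x - 4)*(x - 3)*(x - 2)^3. The eigenvalues (with algebraic multiplicities) are λ = 2 with multiplicity 3, λ = 3 with multiplicity 1, λ = 4 with multiplicity 1.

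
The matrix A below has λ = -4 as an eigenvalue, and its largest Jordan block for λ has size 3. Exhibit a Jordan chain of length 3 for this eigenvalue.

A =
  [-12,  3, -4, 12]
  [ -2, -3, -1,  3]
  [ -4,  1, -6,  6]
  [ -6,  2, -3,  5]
A Jordan chain for λ = -4 of length 3:
v_1 = (2, 0, 2, 2)ᵀ
v_2 = (-8, -2, -4, -6)ᵀ
v_3 = (1, 0, 0, 0)ᵀ

Let N = A − (-4)·I. We want v_3 with N^3 v_3 = 0 but N^2 v_3 ≠ 0; then v_{j-1} := N · v_j for j = 3, …, 2.

Pick v_3 = (1, 0, 0, 0)ᵀ.
Then v_2 = N · v_3 = (-8, -2, -4, -6)ᵀ.
Then v_1 = N · v_2 = (2, 0, 2, 2)ᵀ.

Sanity check: (A − (-4)·I) v_1 = (0, 0, 0, 0)ᵀ = 0. ✓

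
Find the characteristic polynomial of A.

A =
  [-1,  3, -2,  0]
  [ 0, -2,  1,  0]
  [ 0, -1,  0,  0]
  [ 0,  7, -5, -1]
x^4 + 4*x^3 + 6*x^2 + 4*x + 1

Expanding det(x·I − A) (e.g. by cofactor expansion or by noting that A is similar to its Jordan form J, which has the same characteristic polynomial as A) gives
  χ_A(x) = x^4 + 4*x^3 + 6*x^2 + 4*x + 1
which factors as (x + 1)^4. The eigenvalues (with algebraic multiplicities) are λ = -1 with multiplicity 4.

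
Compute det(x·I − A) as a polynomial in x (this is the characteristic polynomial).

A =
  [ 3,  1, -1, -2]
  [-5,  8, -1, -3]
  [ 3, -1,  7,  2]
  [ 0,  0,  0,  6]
x^4 - 24*x^3 + 216*x^2 - 864*x + 1296

Expanding det(x·I − A) (e.g. by cofactor expansion or by noting that A is similar to its Jordan form J, which has the same characteristic polynomial as A) gives
  χ_A(x) = x^4 - 24*x^3 + 216*x^2 - 864*x + 1296
which factors as (x - 6)^4. The eigenvalues (with algebraic multiplicities) are λ = 6 with multiplicity 4.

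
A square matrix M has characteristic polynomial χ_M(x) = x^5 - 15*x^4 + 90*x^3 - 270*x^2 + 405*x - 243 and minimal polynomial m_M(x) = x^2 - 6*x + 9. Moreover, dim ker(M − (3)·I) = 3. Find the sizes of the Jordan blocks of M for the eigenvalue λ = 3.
Block sizes for λ = 3: [2, 2, 1]

Step 1 — from the characteristic polynomial, algebraic multiplicity of λ = 3 is 5. From dim ker(M − (3)·I) = 3, there are exactly 3 Jordan blocks for λ = 3.
Step 2 — from the minimal polynomial, the factor (x − 3)^2 tells us the largest block for λ = 3 has size 2.
Step 3 — with total size 5, 3 blocks, and largest block 2, the block sizes (in nonincreasing order) are [2, 2, 1].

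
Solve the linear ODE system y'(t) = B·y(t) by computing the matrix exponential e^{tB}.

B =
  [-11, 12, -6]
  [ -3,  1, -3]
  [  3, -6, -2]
e^{tB} =
  [-2*exp(-2*t) + 3*exp(-5*t), 4*exp(-2*t) - 4*exp(-5*t), -2*exp(-2*t) + 2*exp(-5*t)]
  [-exp(-2*t) + exp(-5*t), 2*exp(-2*t) - exp(-5*t), -exp(-2*t) + exp(-5*t)]
  [exp(-2*t) - exp(-5*t), -2*exp(-2*t) + 2*exp(-5*t), exp(-2*t)]

Strategy: write B = P · J · P⁻¹ where J is a Jordan canonical form, so e^{tB} = P · e^{tJ} · P⁻¹, and e^{tJ} can be computed block-by-block.

B has Jordan form
J =
  [-5,  0,  0]
  [ 0, -5,  0]
  [ 0,  0, -2]
(up to reordering of blocks).

Per-block formulas:
  For a 1×1 block at λ = -5: exp(t · [-5]) = [e^(-5t)].
  For a 1×1 block at λ = -2: exp(t · [-2]) = [e^(-2t)].

After assembling e^{tJ} and conjugating by P, we get:

e^{tB} =
  [-2*exp(-2*t) + 3*exp(-5*t), 4*exp(-2*t) - 4*exp(-5*t), -2*exp(-2*t) + 2*exp(-5*t)]
  [-exp(-2*t) + exp(-5*t), 2*exp(-2*t) - exp(-5*t), -exp(-2*t) + exp(-5*t)]
  [exp(-2*t) - exp(-5*t), -2*exp(-2*t) + 2*exp(-5*t), exp(-2*t)]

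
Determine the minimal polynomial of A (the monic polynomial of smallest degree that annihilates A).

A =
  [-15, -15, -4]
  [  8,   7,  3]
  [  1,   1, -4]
x^3 + 12*x^2 + 48*x + 64

The characteristic polynomial is χ_A(x) = (x + 4)^3, so the eigenvalues are known. The minimal polynomial is
  m_A(x) = Π_λ (x − λ)^{k_λ}
where k_λ is the size of the *largest* Jordan block for λ (equivalently, the smallest k with (A − λI)^k v = 0 for every generalised eigenvector v of λ).

  λ = -4: largest Jordan block has size 3, contributing (x + 4)^3

So m_A(x) = (x + 4)^3 = x^3 + 12*x^2 + 48*x + 64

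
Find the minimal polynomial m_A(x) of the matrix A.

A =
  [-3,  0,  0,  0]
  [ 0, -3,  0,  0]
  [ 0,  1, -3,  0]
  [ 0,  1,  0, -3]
x^2 + 6*x + 9

The characteristic polynomial is χ_A(x) = (x + 3)^4, so the eigenvalues are known. The minimal polynomial is
  m_A(x) = Π_λ (x − λ)^{k_λ}
where k_λ is the size of the *largest* Jordan block for λ (equivalently, the smallest k with (A − λI)^k v = 0 for every generalised eigenvector v of λ).

  λ = -3: largest Jordan block has size 2, contributing (x + 3)^2

So m_A(x) = (x + 3)^2 = x^2 + 6*x + 9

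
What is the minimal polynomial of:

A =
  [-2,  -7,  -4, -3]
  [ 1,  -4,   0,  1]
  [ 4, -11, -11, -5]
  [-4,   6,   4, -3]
x^3 + 15*x^2 + 75*x + 125

The characteristic polynomial is χ_A(x) = (x + 5)^4, so the eigenvalues are known. The minimal polynomial is
  m_A(x) = Π_λ (x − λ)^{k_λ}
where k_λ is the size of the *largest* Jordan block for λ (equivalently, the smallest k with (A − λI)^k v = 0 for every generalised eigenvector v of λ).

  λ = -5: largest Jordan block has size 3, contributing (x + 5)^3

So m_A(x) = (x + 5)^3 = x^3 + 15*x^2 + 75*x + 125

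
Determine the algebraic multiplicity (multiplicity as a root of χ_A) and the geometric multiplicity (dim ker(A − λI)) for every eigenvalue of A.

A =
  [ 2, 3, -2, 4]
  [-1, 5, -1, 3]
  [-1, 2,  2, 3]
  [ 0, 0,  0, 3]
λ = 3: alg = 4, geom = 2

Step 1 — factor the characteristic polynomial to read off the algebraic multiplicities:
  χ_A(x) = (x - 3)^4

Step 2 — compute geometric multiplicities via the rank-nullity identity g(λ) = n − rank(A − λI):
  rank(A − (3)·I) = 2, so dim ker(A − (3)·I) = n − 2 = 2

Summary:
  λ = 3: algebraic multiplicity = 4, geometric multiplicity = 2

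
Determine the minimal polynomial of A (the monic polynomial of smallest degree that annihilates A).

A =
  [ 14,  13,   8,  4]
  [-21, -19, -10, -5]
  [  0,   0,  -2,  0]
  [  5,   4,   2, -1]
x^3 + 6*x^2 + 12*x + 8

The characteristic polynomial is χ_A(x) = (x + 2)^4, so the eigenvalues are known. The minimal polynomial is
  m_A(x) = Π_λ (x − λ)^{k_λ}
where k_λ is the size of the *largest* Jordan block for λ (equivalently, the smallest k with (A − λI)^k v = 0 for every generalised eigenvector v of λ).

  λ = -2: largest Jordan block has size 3, contributing (x + 2)^3

So m_A(x) = (x + 2)^3 = x^3 + 6*x^2 + 12*x + 8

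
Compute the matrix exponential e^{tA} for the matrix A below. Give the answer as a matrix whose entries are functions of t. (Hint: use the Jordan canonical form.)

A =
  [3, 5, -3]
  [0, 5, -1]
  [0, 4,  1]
e^{tA} =
  [exp(3*t), -t^2*exp(3*t) + 5*t*exp(3*t), t^2*exp(3*t)/2 - 3*t*exp(3*t)]
  [0, 2*t*exp(3*t) + exp(3*t), -t*exp(3*t)]
  [0, 4*t*exp(3*t), -2*t*exp(3*t) + exp(3*t)]

Strategy: write A = P · J · P⁻¹ where J is a Jordan canonical form, so e^{tA} = P · e^{tJ} · P⁻¹, and e^{tJ} can be computed block-by-block.

A has Jordan form
J =
  [3, 1, 0]
  [0, 3, 1]
  [0, 0, 3]
(up to reordering of blocks).

Per-block formulas:
  For a 3×3 Jordan block J_3(3): exp(t · J_3(3)) = e^(3t)·(I + t·N + (t^2/2)·N^2), where N is the 3×3 nilpotent shift.

After assembling e^{tJ} and conjugating by P, we get:

e^{tA} =
  [exp(3*t), -t^2*exp(3*t) + 5*t*exp(3*t), t^2*exp(3*t)/2 - 3*t*exp(3*t)]
  [0, 2*t*exp(3*t) + exp(3*t), -t*exp(3*t)]
  [0, 4*t*exp(3*t), -2*t*exp(3*t) + exp(3*t)]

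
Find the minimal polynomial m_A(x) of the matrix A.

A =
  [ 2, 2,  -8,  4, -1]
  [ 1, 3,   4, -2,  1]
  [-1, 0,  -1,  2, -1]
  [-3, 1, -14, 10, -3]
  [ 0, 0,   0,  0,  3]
x^2 - 7*x + 12

The characteristic polynomial is χ_A(x) = (x - 4)^2*(x - 3)^3, so the eigenvalues are known. The minimal polynomial is
  m_A(x) = Π_λ (x − λ)^{k_λ}
where k_λ is the size of the *largest* Jordan block for λ (equivalently, the smallest k with (A − λI)^k v = 0 for every generalised eigenvector v of λ).

  λ = 3: largest Jordan block has size 1, contributing (x − 3)
  λ = 4: largest Jordan block has size 1, contributing (x − 4)

So m_A(x) = (x - 4)*(x - 3) = x^2 - 7*x + 12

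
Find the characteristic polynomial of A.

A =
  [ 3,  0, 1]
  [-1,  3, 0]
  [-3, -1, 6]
x^3 - 12*x^2 + 48*x - 64

Expanding det(x·I − A) (e.g. by cofactor expansion or by noting that A is similar to its Jordan form J, which has the same characteristic polynomial as A) gives
  χ_A(x) = x^3 - 12*x^2 + 48*x - 64
which factors as (x - 4)^3. The eigenvalues (with algebraic multiplicities) are λ = 4 with multiplicity 3.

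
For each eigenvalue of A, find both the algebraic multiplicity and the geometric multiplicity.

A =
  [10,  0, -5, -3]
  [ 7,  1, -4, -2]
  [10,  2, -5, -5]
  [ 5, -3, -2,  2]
λ = 2: alg = 4, geom = 2

Step 1 — factor the characteristic polynomial to read off the algebraic multiplicities:
  χ_A(x) = (x - 2)^4

Step 2 — compute geometric multiplicities via the rank-nullity identity g(λ) = n − rank(A − λI):
  rank(A − (2)·I) = 2, so dim ker(A − (2)·I) = n − 2 = 2

Summary:
  λ = 2: algebraic multiplicity = 4, geometric multiplicity = 2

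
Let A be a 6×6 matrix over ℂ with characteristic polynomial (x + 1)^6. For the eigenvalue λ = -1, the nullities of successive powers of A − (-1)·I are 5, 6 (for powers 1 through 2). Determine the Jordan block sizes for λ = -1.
Block sizes for λ = -1: [2, 1, 1, 1, 1]

From the dimensions of kernels of powers, the number of Jordan blocks of size at least j is d_j − d_{j−1} where d_j = dim ker(N^j) (with d_0 = 0). Computing the differences gives [5, 1].
The number of blocks of size exactly k is (#blocks of size ≥ k) − (#blocks of size ≥ k + 1), so the partition is: 4 block(s) of size 1, 1 block(s) of size 2.
In nonincreasing order the block sizes are [2, 1, 1, 1, 1].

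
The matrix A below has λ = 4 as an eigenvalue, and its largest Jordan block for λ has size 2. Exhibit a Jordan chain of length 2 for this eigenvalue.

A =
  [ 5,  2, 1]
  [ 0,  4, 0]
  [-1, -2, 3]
A Jordan chain for λ = 4 of length 2:
v_1 = (1, 0, -1)ᵀ
v_2 = (1, 0, 0)ᵀ

Let N = A − (4)·I. We want v_2 with N^2 v_2 = 0 but N^1 v_2 ≠ 0; then v_{j-1} := N · v_j for j = 2, …, 2.

Pick v_2 = (1, 0, 0)ᵀ.
Then v_1 = N · v_2 = (1, 0, -1)ᵀ.

Sanity check: (A − (4)·I) v_1 = (0, 0, 0)ᵀ = 0. ✓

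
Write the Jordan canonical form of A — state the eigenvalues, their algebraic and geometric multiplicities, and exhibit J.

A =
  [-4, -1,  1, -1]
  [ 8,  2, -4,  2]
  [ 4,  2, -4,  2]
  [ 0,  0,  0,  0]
J_2(-2) ⊕ J_1(-2) ⊕ J_1(0)

The characteristic polynomial is
  det(x·I − A) = x^4 + 6*x^3 + 12*x^2 + 8*x = x*(x + 2)^3

Eigenvalues and multiplicities (the geometric multiplicity of λ is n − rank(A − λI), which equals the number of Jordan blocks for λ):
  λ = -2: algebraic multiplicity = 3, geometric multiplicity = 2
  λ = 0: algebraic multiplicity = 1, geometric multiplicity = 1

Determining the block sizes for each eigenvalue:
  λ = -2: 2 blocks summing to 3 forces exactly one block of size 2 and the rest size 1 → block sizes [2, 1]
  λ = 0: one block (gm = 1), so the single block has size am = 1 → block sizes [1]

Assembling the blocks gives a Jordan form
J =
  [-2,  1,  0, 0]
  [ 0, -2,  0, 0]
  [ 0,  0, -2, 0]
  [ 0,  0,  0, 0]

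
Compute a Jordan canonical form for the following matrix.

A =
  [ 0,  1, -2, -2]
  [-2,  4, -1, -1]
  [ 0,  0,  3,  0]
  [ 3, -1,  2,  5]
J_3(3) ⊕ J_1(3)

The characteristic polynomial is
  det(x·I − A) = x^4 - 12*x^3 + 54*x^2 - 108*x + 81 = (x - 3)^4

Eigenvalues and multiplicities (the geometric multiplicity of λ is n − rank(A − λI), which equals the number of Jordan blocks for λ):
  λ = 3: algebraic multiplicity = 4, geometric multiplicity = 2

Determining the block sizes for each eigenvalue:
  λ = 3: with am = 4 and gm = 2, the partition is not yet determined (e.g. several partitions of 4 into 2 parts exist). Let N = A − (3)·I. Computing rank(N^1) = 2, rank(N^2) = 1, rank(N^3) = 0; the number of blocks of size ≥ j is rank(N^{j−1}) − rank(N^j), giving [2, 1, 1]. So we have 1 block(s) of size 3, 1 block(s) of size 1 → block sizes [3, 1]

Assembling the blocks gives a Jordan form
J =
  [3, 1, 0, 0]
  [0, 3, 1, 0]
  [0, 0, 3, 0]
  [0, 0, 0, 3]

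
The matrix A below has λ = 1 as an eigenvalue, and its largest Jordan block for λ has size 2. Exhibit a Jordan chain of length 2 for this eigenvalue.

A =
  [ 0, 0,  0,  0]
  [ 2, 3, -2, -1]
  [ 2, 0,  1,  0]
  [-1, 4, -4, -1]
A Jordan chain for λ = 1 of length 2:
v_1 = (0, 2, 0, 4)ᵀ
v_2 = (0, 1, 0, 0)ᵀ

Let N = A − (1)·I. We want v_2 with N^2 v_2 = 0 but N^1 v_2 ≠ 0; then v_{j-1} := N · v_j for j = 2, …, 2.

Pick v_2 = (0, 1, 0, 0)ᵀ.
Then v_1 = N · v_2 = (0, 2, 0, 4)ᵀ.

Sanity check: (A − (1)·I) v_1 = (0, 0, 0, 0)ᵀ = 0. ✓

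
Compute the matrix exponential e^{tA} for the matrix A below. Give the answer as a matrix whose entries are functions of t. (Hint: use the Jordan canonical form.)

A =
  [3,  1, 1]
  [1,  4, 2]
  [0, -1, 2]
e^{tA} =
  [t^2*exp(3*t)/2 + exp(3*t), t*exp(3*t), t^2*exp(3*t)/2 + t*exp(3*t)]
  [t^2*exp(3*t)/2 + t*exp(3*t), t*exp(3*t) + exp(3*t), t^2*exp(3*t)/2 + 2*t*exp(3*t)]
  [-t^2*exp(3*t)/2, -t*exp(3*t), -t^2*exp(3*t)/2 - t*exp(3*t) + exp(3*t)]

Strategy: write A = P · J · P⁻¹ where J is a Jordan canonical form, so e^{tA} = P · e^{tJ} · P⁻¹, and e^{tJ} can be computed block-by-block.

A has Jordan form
J =
  [3, 1, 0]
  [0, 3, 1]
  [0, 0, 3]
(up to reordering of blocks).

Per-block formulas:
  For a 3×3 Jordan block J_3(3): exp(t · J_3(3)) = e^(3t)·(I + t·N + (t^2/2)·N^2), where N is the 3×3 nilpotent shift.

After assembling e^{tJ} and conjugating by P, we get:

e^{tA} =
  [t^2*exp(3*t)/2 + exp(3*t), t*exp(3*t), t^2*exp(3*t)/2 + t*exp(3*t)]
  [t^2*exp(3*t)/2 + t*exp(3*t), t*exp(3*t) + exp(3*t), t^2*exp(3*t)/2 + 2*t*exp(3*t)]
  [-t^2*exp(3*t)/2, -t*exp(3*t), -t^2*exp(3*t)/2 - t*exp(3*t) + exp(3*t)]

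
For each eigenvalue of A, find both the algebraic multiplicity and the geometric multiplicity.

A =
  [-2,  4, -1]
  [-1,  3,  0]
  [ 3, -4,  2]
λ = 1: alg = 3, geom = 1

Step 1 — factor the characteristic polynomial to read off the algebraic multiplicities:
  χ_A(x) = (x - 1)^3

Step 2 — compute geometric multiplicities via the rank-nullity identity g(λ) = n − rank(A − λI):
  rank(A − (1)·I) = 2, so dim ker(A − (1)·I) = n − 2 = 1

Summary:
  λ = 1: algebraic multiplicity = 3, geometric multiplicity = 1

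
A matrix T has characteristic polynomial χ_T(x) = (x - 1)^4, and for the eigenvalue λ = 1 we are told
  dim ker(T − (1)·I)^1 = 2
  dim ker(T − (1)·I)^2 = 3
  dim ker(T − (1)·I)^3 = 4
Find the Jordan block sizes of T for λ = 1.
Block sizes for λ = 1: [3, 1]

From the dimensions of kernels of powers, the number of Jordan blocks of size at least j is d_j − d_{j−1} where d_j = dim ker(N^j) (with d_0 = 0). Computing the differences gives [2, 1, 1].
The number of blocks of size exactly k is (#blocks of size ≥ k) − (#blocks of size ≥ k + 1), so the partition is: 1 block(s) of size 1, 1 block(s) of size 3.
In nonincreasing order the block sizes are [3, 1].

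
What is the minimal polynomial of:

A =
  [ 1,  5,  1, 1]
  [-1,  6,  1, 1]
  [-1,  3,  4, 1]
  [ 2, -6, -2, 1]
x^3 - 9*x^2 + 27*x - 27

The characteristic polynomial is χ_A(x) = (x - 3)^4, so the eigenvalues are known. The minimal polynomial is
  m_A(x) = Π_λ (x − λ)^{k_λ}
where k_λ is the size of the *largest* Jordan block for λ (equivalently, the smallest k with (A − λI)^k v = 0 for every generalised eigenvector v of λ).

  λ = 3: largest Jordan block has size 3, contributing (x − 3)^3

So m_A(x) = (x - 3)^3 = x^3 - 9*x^2 + 27*x - 27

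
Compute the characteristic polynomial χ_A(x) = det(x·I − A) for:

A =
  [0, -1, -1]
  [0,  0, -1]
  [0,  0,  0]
x^3

Expanding det(x·I − A) (e.g. by cofactor expansion or by noting that A is similar to its Jordan form J, which has the same characteristic polynomial as A) gives
  χ_A(x) = x^3
which factors as x^3. The eigenvalues (with algebraic multiplicities) are λ = 0 with multiplicity 3.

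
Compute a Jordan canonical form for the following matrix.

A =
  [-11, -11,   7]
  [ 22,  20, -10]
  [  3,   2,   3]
J_3(4)

The characteristic polynomial is
  det(x·I − A) = x^3 - 12*x^2 + 48*x - 64 = (x - 4)^3

Eigenvalues and multiplicities (the geometric multiplicity of λ is n − rank(A − λI), which equals the number of Jordan blocks for λ):
  λ = 4: algebraic multiplicity = 3, geometric multiplicity = 1

Determining the block sizes for each eigenvalue:
  λ = 4: one block (gm = 1), so the single block has size am = 3 → block sizes [3]

Assembling the blocks gives a Jordan form
J =
  [4, 1, 0]
  [0, 4, 1]
  [0, 0, 4]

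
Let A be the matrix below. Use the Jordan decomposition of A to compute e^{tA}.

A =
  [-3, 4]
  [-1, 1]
e^{tA} =
  [-2*t*exp(-t) + exp(-t), 4*t*exp(-t)]
  [-t*exp(-t), 2*t*exp(-t) + exp(-t)]

Strategy: write A = P · J · P⁻¹ where J is a Jordan canonical form, so e^{tA} = P · e^{tJ} · P⁻¹, and e^{tJ} can be computed block-by-block.

A has Jordan form
J =
  [-1,  1]
  [ 0, -1]
(up to reordering of blocks).

Per-block formulas:
  For a 2×2 Jordan block J_2(-1): exp(t · J_2(-1)) = e^(-1t)·(I + t·N), where N is the 2×2 nilpotent shift.

After assembling e^{tJ} and conjugating by P, we get:

e^{tA} =
  [-2*t*exp(-t) + exp(-t), 4*t*exp(-t)]
  [-t*exp(-t), 2*t*exp(-t) + exp(-t)]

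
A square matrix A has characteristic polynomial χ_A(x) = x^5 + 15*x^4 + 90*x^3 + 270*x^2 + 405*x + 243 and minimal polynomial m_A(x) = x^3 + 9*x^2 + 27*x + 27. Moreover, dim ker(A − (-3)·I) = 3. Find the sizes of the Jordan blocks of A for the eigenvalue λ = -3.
Block sizes for λ = -3: [3, 1, 1]

Step 1 — from the characteristic polynomial, algebraic multiplicity of λ = -3 is 5. From dim ker(A − (-3)·I) = 3, there are exactly 3 Jordan blocks for λ = -3.
Step 2 — from the minimal polynomial, the factor (x + 3)^3 tells us the largest block for λ = -3 has size 3.
Step 3 — with total size 5, 3 blocks, and largest block 3, the block sizes (in nonincreasing order) are [3, 1, 1].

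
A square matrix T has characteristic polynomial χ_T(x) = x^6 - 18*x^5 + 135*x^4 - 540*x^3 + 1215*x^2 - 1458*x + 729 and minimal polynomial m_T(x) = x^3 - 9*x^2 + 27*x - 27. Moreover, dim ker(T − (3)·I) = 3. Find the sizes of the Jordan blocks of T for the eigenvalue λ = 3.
Block sizes for λ = 3: [3, 2, 1]

Step 1 — from the characteristic polynomial, algebraic multiplicity of λ = 3 is 6. From dim ker(T − (3)·I) = 3, there are exactly 3 Jordan blocks for λ = 3.
Step 2 — from the minimal polynomial, the factor (x − 3)^3 tells us the largest block for λ = 3 has size 3.
Step 3 — with total size 6, 3 blocks, and largest block 3, the block sizes (in nonincreasing order) are [3, 2, 1].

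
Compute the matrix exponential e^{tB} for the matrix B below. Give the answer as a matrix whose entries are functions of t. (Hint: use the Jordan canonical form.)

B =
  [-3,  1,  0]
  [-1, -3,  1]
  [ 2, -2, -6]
e^{tB} =
  [t*exp(-4*t) + exp(-4*t), t^2*exp(-4*t) + t*exp(-4*t), t^2*exp(-4*t)/2]
  [-t*exp(-4*t), -t^2*exp(-4*t) + t*exp(-4*t) + exp(-4*t), -t^2*exp(-4*t)/2 + t*exp(-4*t)]
  [2*t*exp(-4*t), 2*t^2*exp(-4*t) - 2*t*exp(-4*t), t^2*exp(-4*t) - 2*t*exp(-4*t) + exp(-4*t)]

Strategy: write B = P · J · P⁻¹ where J is a Jordan canonical form, so e^{tB} = P · e^{tJ} · P⁻¹, and e^{tJ} can be computed block-by-block.

B has Jordan form
J =
  [-4,  1,  0]
  [ 0, -4,  1]
  [ 0,  0, -4]
(up to reordering of blocks).

Per-block formulas:
  For a 3×3 Jordan block J_3(-4): exp(t · J_3(-4)) = e^(-4t)·(I + t·N + (t^2/2)·N^2), where N is the 3×3 nilpotent shift.

After assembling e^{tJ} and conjugating by P, we get:

e^{tB} =
  [t*exp(-4*t) + exp(-4*t), t^2*exp(-4*t) + t*exp(-4*t), t^2*exp(-4*t)/2]
  [-t*exp(-4*t), -t^2*exp(-4*t) + t*exp(-4*t) + exp(-4*t), -t^2*exp(-4*t)/2 + t*exp(-4*t)]
  [2*t*exp(-4*t), 2*t^2*exp(-4*t) - 2*t*exp(-4*t), t^2*exp(-4*t) - 2*t*exp(-4*t) + exp(-4*t)]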